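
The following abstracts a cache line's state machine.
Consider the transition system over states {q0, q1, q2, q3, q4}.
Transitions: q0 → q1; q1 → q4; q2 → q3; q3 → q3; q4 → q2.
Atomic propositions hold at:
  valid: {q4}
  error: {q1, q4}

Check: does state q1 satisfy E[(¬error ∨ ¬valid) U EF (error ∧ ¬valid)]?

Yes

Sat(¬error) = {q0, q2, q3}
Sat(¬valid) = {q0, q1, q2, q3}
Sat(¬error ∨ ¬valid) = {q0, q1, q2, q3}
Sat(error ∧ ¬valid) = {q1}
EF (error ∧ ¬valid): least fixpoint, start Z0 = {q1}, add states with some successor in Z. Z1 = {q0, q1}; fixed.
Sat(EF (error ∧ ¬valid)) = {q0, q1}
E[(¬error ∨ ¬valid) U EF (error ∧ ¬valid)]: least fixpoint, start Z0 = Sat(EF (error ∧ ¬valid)) = {q0, q1}, add states in Sat(¬error ∨ ¬valid) with some successor in Z. Already a fixed point.
Sat(E[(¬error ∨ ¬valid) U EF (error ∧ ¬valid)]) = {q0, q1}
q1 ∈ Sat(E[(¬error ∨ ¬valid) U EF (error ∧ ¬valid)]) = {q0, q1}, so the formula holds at q1.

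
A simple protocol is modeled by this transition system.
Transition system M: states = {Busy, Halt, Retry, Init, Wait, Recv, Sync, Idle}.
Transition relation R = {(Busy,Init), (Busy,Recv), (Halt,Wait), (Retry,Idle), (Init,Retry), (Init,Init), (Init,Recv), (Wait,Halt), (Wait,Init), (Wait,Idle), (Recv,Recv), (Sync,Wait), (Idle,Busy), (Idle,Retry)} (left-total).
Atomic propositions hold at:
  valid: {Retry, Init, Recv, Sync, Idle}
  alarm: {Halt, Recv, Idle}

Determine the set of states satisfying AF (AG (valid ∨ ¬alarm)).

{Busy, Retry, Init, Recv, Idle}

Sat(¬alarm) = {Busy, Retry, Init, Wait, Sync}
Sat(valid ∨ ¬alarm) = {Busy, Retry, Init, Wait, Recv, Sync, Idle}
AG (valid ∨ ¬alarm): greatest fixpoint, start Z0 = {Busy, Retry, Init, Wait, Recv, Sync, Idle}, keep only states in Sat with every successor in Z. Z1 = {Busy, Retry, Init, Recv, Sync, Idle}; Z2 = {Busy, Retry, Init, Recv, Idle}; fixed.
Sat(AG (valid ∨ ¬alarm)) = {Busy, Retry, Init, Recv, Idle}
AF (AG (valid ∨ ¬alarm)): least fixpoint, start Z0 = {Busy, Retry, Init, Recv, Idle}, add states with every successor in Z. Already a fixed point.
Sat(AF (AG (valid ∨ ¬alarm))) = {Busy, Retry, Init, Recv, Idle}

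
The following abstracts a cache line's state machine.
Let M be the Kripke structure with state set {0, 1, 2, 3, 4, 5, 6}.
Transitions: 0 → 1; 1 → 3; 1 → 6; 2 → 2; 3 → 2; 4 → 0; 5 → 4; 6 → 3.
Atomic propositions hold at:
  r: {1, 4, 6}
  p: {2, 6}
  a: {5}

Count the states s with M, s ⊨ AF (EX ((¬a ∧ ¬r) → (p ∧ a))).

4

Sat(¬a) = {0, 1, 2, 3, 4, 6}
Sat(¬r) = {0, 2, 3, 5}
Sat(¬a ∧ ¬r) = {0, 2, 3}
Sat(p ∧ a) = ∅
Sat((¬a ∧ ¬r) → (p ∧ a)) = {1, 4, 5, 6}
Sat(EX ((¬a ∧ ¬r) → (p ∧ a))) = {s : some successor in {1, 4, 5, 6}} = {0, 1, 5}
AF (EX ((¬a ∧ ¬r) → (p ∧ a))): least fixpoint, start Z0 = {0, 1, 5}, add states with every successor in Z. Z1 = {0, 1, 4, 5}; fixed.
Sat(AF (EX ((¬a ∧ ¬r) → (p ∧ a)))) = {0, 1, 4, 5}
|Sat(AF (EX ((¬a ∧ ¬r) → (p ∧ a))))| = |{0, 1, 4, 5}| = 4.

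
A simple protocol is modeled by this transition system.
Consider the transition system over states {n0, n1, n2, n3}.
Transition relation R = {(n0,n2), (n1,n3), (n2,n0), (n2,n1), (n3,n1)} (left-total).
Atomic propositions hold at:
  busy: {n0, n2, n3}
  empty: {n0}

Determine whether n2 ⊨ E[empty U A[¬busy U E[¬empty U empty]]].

Yes

Sat(¬busy) = {n1}
Sat(¬empty) = {n1, n2, n3}
E[¬empty U empty]: least fixpoint, start Z0 = Sat(empty) = {n0}, add states in Sat(¬empty) with some successor in Z. Z1 = {n0, n2}; fixed.
Sat(E[¬empty U empty]) = {n0, n2}
A[¬busy U E[¬empty U empty]]: least fixpoint, start Z0 = Sat(E[¬empty U empty]) = {n0, n2}, add states in Sat(¬busy) with every successor in Z. Already a fixed point.
Sat(A[¬busy U E[¬empty U empty]]) = {n0, n2}
E[empty U A[¬busy U E[¬empty U empty]]]: least fixpoint, start Z0 = Sat(A[¬busy U E[¬empty U empty]]) = {n0, n2}, add states in Sat(empty) with some successor in Z. Already a fixed point.
Sat(E[empty U A[¬busy U E[¬empty U empty]]]) = {n0, n2}
n2 ∈ Sat(E[empty U A[¬busy U E[¬empty U empty]]]) = {n0, n2}, so the formula holds at n2.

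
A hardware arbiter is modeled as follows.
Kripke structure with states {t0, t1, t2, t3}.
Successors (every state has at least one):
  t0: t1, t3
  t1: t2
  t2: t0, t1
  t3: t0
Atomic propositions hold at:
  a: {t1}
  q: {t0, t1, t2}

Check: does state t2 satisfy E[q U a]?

E[q U a]: least fixpoint, start Z0 = Sat(a) = {t1}, add states in Sat(q) with some successor in Z. Z1 = {t0, t1, t2}; fixed.
Sat(E[q U a]) = {t0, t1, t2}
t2 ∈ Sat(E[q U a]) = {t0, t1, t2}, so the formula holds at t2.

Yes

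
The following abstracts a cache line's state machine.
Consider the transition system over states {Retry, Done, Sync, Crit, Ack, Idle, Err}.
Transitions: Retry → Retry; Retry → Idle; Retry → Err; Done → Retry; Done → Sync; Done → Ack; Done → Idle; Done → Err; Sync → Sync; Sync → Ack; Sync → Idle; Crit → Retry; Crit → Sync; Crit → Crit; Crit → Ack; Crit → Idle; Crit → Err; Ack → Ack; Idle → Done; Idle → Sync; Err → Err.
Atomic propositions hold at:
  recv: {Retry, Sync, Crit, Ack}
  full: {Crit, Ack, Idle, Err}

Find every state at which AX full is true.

Sat(AX full) = {s : every successor in {Crit, Ack, Idle, Err}} = {Ack, Err}

{Ack, Err}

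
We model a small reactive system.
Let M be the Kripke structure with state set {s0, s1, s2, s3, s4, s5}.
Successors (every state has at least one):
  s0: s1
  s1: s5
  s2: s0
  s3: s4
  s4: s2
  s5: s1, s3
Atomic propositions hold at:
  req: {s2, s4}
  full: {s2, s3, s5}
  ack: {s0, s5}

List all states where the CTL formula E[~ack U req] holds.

{s2, s3, s4}

Sat(~ack) = {s1, s2, s3, s4}
E[~ack U req]: least fixpoint, start Z0 = Sat(req) = {s2, s4}, add states in Sat(~ack) with some successor in Z. Z1 = {s2, s3, s4}; fixed.
Sat(E[~ack U req]) = {s2, s3, s4}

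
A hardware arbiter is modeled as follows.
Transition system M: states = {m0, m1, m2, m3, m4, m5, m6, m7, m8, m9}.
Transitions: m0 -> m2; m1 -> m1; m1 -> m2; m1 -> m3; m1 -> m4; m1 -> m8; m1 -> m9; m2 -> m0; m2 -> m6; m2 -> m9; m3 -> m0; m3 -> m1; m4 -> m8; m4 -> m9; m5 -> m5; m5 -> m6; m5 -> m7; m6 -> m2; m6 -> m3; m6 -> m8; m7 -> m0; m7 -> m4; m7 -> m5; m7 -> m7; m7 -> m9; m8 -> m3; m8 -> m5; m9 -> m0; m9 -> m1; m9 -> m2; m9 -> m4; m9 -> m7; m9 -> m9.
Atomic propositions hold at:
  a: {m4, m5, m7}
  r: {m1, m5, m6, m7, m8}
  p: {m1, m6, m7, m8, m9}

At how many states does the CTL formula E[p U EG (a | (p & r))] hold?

Sat(p & r) = {m1, m6, m7, m8}
Sat(a | (p & r)) = {m1, m4, m5, m6, m7, m8}
EG (a | (p & r)): greatest fixpoint, start Z0 = {m1, m4, m5, m6, m7, m8}, keep only states in Sat with some successor in Z. Already a fixed point.
Sat(EG (a | (p & r))) = {m1, m4, m5, m6, m7, m8}
E[p U EG (a | (p & r))]: least fixpoint, start Z0 = Sat(EG (a | (p & r))) = {m1, m4, m5, m6, m7, m8}, add states in Sat(p) with some successor in Z. Z1 = {m1, m4, m5, m6, m7, m8, m9}; fixed.
Sat(E[p U EG (a | (p & r))]) = {m1, m4, m5, m6, m7, m8, m9}
|Sat(E[p U EG (a | (p & r))])| = |{m1, m4, m5, m6, m7, m8, m9}| = 7.

7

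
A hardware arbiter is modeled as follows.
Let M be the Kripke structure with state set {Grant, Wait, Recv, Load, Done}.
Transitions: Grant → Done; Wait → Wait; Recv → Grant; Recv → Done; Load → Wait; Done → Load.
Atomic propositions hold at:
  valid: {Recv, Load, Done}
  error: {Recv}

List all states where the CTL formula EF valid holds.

EF valid: least fixpoint, start Z0 = {Recv, Load, Done}, add states with some successor in Z. Z1 = {Grant, Recv, Load, Done}; fixed.
Sat(EF valid) = {Grant, Recv, Load, Done}

{Grant, Recv, Load, Done}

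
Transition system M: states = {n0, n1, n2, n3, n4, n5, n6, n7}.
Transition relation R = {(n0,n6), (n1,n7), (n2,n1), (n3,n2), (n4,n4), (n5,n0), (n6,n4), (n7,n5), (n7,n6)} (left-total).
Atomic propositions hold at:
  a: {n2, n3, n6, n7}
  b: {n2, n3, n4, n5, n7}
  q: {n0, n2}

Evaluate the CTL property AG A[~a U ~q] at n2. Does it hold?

No

Sat(~a) = {n0, n1, n4, n5}
Sat(~q) = {n1, n3, n4, n5, n6, n7}
A[~a U ~q]: least fixpoint, start Z0 = Sat(~q) = {n1, n3, n4, n5, n6, n7}, add states in Sat(~a) with every successor in Z. Z1 = {n0, n1, n3, n4, n5, n6, n7}; fixed.
Sat(A[~a U ~q]) = {n0, n1, n3, n4, n5, n6, n7}
AG A[~a U ~q]: greatest fixpoint, start Z0 = {n0, n1, n3, n4, n5, n6, n7}, keep only states in Sat with every successor in Z. Z1 = {n0, n1, n4, n5, n6, n7}; fixed.
Sat(AG A[~a U ~q]) = {n0, n1, n4, n5, n6, n7}
n2 ∉ Sat(AG A[~a U ~q]) = {n0, n1, n4, n5, n6, n7}, so the formula does not hold at n2.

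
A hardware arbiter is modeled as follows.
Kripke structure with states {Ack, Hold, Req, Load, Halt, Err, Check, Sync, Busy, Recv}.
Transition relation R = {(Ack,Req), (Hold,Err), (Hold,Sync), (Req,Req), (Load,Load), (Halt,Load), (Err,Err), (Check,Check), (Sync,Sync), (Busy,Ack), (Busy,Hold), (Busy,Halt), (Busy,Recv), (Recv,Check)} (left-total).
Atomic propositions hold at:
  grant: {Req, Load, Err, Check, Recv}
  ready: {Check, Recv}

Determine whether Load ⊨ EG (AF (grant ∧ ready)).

No

Sat(grant ∧ ready) = {Check, Recv}
AF (grant ∧ ready): least fixpoint, start Z0 = {Check, Recv}, add states with every successor in Z. Already a fixed point.
Sat(AF (grant ∧ ready)) = {Check, Recv}
EG (AF (grant ∧ ready)): greatest fixpoint, start Z0 = {Check, Recv}, keep only states in Sat with some successor in Z. Already a fixed point.
Sat(EG (AF (grant ∧ ready))) = {Check, Recv}
Load ∉ Sat(EG (AF (grant ∧ ready))) = {Check, Recv}, so the formula does not hold at Load.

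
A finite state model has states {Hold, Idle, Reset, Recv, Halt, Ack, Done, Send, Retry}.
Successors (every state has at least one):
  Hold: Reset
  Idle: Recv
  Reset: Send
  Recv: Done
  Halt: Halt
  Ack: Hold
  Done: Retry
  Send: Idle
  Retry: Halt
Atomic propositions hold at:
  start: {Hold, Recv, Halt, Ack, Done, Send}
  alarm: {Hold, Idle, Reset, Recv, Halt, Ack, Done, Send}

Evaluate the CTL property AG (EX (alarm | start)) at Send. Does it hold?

Sat(alarm | start) = {Hold, Idle, Reset, Recv, Halt, Ack, Done, Send}
Sat(EX (alarm | start)) = {s : some successor in {Hold, Idle, Reset, Recv, Halt, Ack, Done, Send}} = {Hold, Idle, Reset, Recv, Halt, Ack, Send, Retry}
AG (EX (alarm | start)): greatest fixpoint, start Z0 = {Hold, Idle, Reset, Recv, Halt, Ack, Send, Retry}, keep only states in Sat with every successor in Z. Z1 = {Hold, Idle, Reset, Halt, Ack, Send, Retry}; Z2 = {Hold, Reset, Halt, Ack, Send, Retry}; Z3 = {Hold, Reset, Halt, Ack, Retry}; Z4 = {Hold, Halt, Ack, Retry}; Z5 = {Halt, Ack, Retry}; Z6 = {Halt, Retry}; fixed.
Sat(AG (EX (alarm | start))) = {Halt, Retry}
Send ∉ Sat(AG (EX (alarm | start))) = {Halt, Retry}, so the formula does not hold at Send.

No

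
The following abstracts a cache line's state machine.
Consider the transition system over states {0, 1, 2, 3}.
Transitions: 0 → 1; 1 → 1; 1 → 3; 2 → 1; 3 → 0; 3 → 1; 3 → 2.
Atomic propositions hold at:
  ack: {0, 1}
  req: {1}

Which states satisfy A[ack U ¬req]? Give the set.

{0, 2, 3}

Sat(¬req) = {0, 2, 3}
A[ack U ¬req]: least fixpoint, start Z0 = Sat(¬req) = {0, 2, 3}, add states in Sat(ack) with every successor in Z. Already a fixed point.
Sat(A[ack U ¬req]) = {0, 2, 3}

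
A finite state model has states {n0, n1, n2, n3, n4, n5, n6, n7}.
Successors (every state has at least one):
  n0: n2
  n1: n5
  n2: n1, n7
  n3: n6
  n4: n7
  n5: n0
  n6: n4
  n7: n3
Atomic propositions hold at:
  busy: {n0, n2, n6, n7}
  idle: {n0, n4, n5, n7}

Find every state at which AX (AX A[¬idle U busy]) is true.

{n1, n4, n5, n6, n7}

Sat(¬idle) = {n1, n2, n3, n6}
A[¬idle U busy]: least fixpoint, start Z0 = Sat(busy) = {n0, n2, n6, n7}, add states in Sat(¬idle) with every successor in Z. Z1 = {n0, n2, n3, n6, n7}; fixed.
Sat(A[¬idle U busy]) = {n0, n2, n3, n6, n7}
Sat(AX A[¬idle U busy]) = {s : every successor in {n0, n2, n3, n6, n7}} = {n0, n3, n4, n5, n7}
Sat(AX (AX A[¬idle U busy])) = {s : every successor in {n0, n3, n4, n5, n7}} = {n1, n4, n5, n6, n7}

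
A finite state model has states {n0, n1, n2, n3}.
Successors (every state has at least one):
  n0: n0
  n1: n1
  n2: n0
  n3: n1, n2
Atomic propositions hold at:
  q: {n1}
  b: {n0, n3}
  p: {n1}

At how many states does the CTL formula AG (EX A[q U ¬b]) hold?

1

Sat(¬b) = {n1, n2}
A[q U ¬b]: least fixpoint, start Z0 = Sat(¬b) = {n1, n2}, add states in Sat(q) with every successor in Z. Already a fixed point.
Sat(A[q U ¬b]) = {n1, n2}
Sat(EX A[q U ¬b]) = {s : some successor in {n1, n2}} = {n1, n3}
AG (EX A[q U ¬b]): greatest fixpoint, start Z0 = {n1, n3}, keep only states in Sat with every successor in Z. Z1 = {n1}; fixed.
Sat(AG (EX A[q U ¬b])) = {n1}
|Sat(AG (EX A[q U ¬b]))| = |{n1}| = 1.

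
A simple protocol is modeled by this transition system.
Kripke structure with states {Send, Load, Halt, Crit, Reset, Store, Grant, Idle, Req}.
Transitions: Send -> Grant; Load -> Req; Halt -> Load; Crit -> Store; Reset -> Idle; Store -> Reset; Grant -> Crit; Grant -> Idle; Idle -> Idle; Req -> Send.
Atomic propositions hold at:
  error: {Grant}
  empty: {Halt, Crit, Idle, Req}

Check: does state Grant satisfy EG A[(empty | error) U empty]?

Sat(empty | error) = {Halt, Crit, Grant, Idle, Req}
A[(empty | error) U empty]: least fixpoint, start Z0 = Sat(empty) = {Halt, Crit, Idle, Req}, add states in Sat(empty | error) with every successor in Z. Z1 = {Halt, Crit, Grant, Idle, Req}; fixed.
Sat(A[(empty | error) U empty]) = {Halt, Crit, Grant, Idle, Req}
EG A[(empty | error) U empty]: greatest fixpoint, start Z0 = {Halt, Crit, Grant, Idle, Req}, keep only states in Sat with some successor in Z. Z1 = {Grant, Idle}; fixed.
Sat(EG A[(empty | error) U empty]) = {Grant, Idle}
Grant ∈ Sat(EG A[(empty | error) U empty]) = {Grant, Idle}, so the formula holds at Grant.

Yes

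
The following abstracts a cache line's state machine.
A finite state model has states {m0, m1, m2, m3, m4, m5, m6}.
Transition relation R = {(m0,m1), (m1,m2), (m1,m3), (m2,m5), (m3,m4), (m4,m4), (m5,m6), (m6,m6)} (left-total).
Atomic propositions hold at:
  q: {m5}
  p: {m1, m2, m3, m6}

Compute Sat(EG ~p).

Sat(~p) = {m0, m4, m5}
EG ~p: greatest fixpoint, start Z0 = {m0, m4, m5}, keep only states in Sat with some successor in Z. Z1 = {m4}; fixed.
Sat(EG ~p) = {m4}

{m4}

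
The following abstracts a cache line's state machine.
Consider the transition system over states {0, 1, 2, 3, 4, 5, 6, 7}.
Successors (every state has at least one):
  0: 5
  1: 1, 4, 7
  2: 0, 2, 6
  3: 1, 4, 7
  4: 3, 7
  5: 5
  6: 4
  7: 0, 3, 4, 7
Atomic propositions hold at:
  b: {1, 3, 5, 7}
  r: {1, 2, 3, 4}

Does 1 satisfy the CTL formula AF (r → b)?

Yes

Sat(r → b) = {0, 1, 3, 5, 6, 7}
AF (r → b): least fixpoint, start Z0 = {0, 1, 3, 5, 6, 7}, add states with every successor in Z. Z1 = {0, 1, 3, 4, 5, 6, 7}; fixed.
Sat(AF (r → b)) = {0, 1, 3, 4, 5, 6, 7}
1 ∈ Sat(AF (r → b)) = {0, 1, 3, 4, 5, 6, 7}, so the formula holds at 1.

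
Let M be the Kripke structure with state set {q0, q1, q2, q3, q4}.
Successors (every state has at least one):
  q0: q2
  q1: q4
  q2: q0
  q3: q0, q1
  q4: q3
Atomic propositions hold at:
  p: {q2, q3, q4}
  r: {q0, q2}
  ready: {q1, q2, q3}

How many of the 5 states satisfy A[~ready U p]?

Sat(~ready) = {q0, q4}
A[~ready U p]: least fixpoint, start Z0 = Sat(p) = {q2, q3, q4}, add states in Sat(~ready) with every successor in Z. Z1 = {q0, q2, q3, q4}; fixed.
Sat(A[~ready U p]) = {q0, q2, q3, q4}
|Sat(A[~ready U p])| = |{q0, q2, q3, q4}| = 4.

4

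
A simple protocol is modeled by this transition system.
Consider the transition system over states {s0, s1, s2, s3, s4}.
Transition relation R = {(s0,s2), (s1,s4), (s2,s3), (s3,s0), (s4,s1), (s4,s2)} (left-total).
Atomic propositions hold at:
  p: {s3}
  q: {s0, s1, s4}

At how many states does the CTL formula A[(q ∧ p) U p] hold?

1

Sat(q ∧ p) = ∅
A[(q ∧ p) U p]: least fixpoint, start Z0 = Sat(p) = {s3}, add states in Sat(q ∧ p) with every successor in Z. Already a fixed point.
Sat(A[(q ∧ p) U p]) = {s3}
|Sat(A[(q ∧ p) U p])| = |{s3}| = 1.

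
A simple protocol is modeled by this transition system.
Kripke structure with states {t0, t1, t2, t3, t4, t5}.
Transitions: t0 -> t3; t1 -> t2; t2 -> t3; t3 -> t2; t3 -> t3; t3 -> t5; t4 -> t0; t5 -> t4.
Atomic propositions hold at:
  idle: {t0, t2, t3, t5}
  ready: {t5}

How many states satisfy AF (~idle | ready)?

Sat(~idle) = {t1, t4}
Sat(~idle | ready) = {t1, t4, t5}
AF (~idle | ready): least fixpoint, start Z0 = {t1, t4, t5}, add states with every successor in Z. Already a fixed point.
Sat(AF (~idle | ready)) = {t1, t4, t5}
|Sat(AF (~idle | ready))| = |{t1, t4, t5}| = 3.

3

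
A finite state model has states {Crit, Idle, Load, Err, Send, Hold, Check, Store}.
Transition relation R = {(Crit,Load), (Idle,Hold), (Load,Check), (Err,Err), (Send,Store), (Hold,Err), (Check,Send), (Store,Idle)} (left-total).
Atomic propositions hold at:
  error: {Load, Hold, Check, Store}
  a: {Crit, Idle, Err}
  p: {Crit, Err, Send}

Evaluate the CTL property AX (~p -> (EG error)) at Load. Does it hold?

Sat(~p) = {Idle, Load, Hold, Check, Store}
EG error: greatest fixpoint, start Z0 = {Load, Hold, Check, Store}, keep only states in Sat with some successor in Z. Z1 = {Load}; Z2 = ∅; fixed.
Sat(EG error) = ∅
Sat(~p -> (EG error)) = {Crit, Err, Send}
Sat(AX (~p -> (EG error))) = {s : every successor in {Crit, Err, Send}} = {Err, Hold, Check}
Load ∉ Sat(AX (~p -> (EG error))) = {Err, Hold, Check}, so the formula does not hold at Load.

No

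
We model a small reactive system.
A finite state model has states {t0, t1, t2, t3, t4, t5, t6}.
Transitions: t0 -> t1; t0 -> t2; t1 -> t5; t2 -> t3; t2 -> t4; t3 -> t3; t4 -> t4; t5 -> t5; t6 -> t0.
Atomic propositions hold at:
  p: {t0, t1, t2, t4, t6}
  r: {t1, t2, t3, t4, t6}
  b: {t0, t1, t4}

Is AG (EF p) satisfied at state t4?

EF p: least fixpoint, start Z0 = {t0, t1, t2, t4, t6}, add states with some successor in Z. Already a fixed point.
Sat(EF p) = {t0, t1, t2, t4, t6}
AG (EF p): greatest fixpoint, start Z0 = {t0, t1, t2, t4, t6}, keep only states in Sat with every successor in Z. Z1 = {t0, t4, t6}; Z2 = {t4, t6}; Z3 = {t4}; fixed.
Sat(AG (EF p)) = {t4}
t4 ∈ Sat(AG (EF p)) = {t4}, so the formula holds at t4.

Yes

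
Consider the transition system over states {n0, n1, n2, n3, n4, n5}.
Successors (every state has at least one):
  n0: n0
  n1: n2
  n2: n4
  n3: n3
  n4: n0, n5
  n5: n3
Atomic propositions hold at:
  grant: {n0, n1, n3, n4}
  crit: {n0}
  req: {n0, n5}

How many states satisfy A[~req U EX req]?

4

Sat(~req) = {n1, n2, n3, n4}
Sat(EX req) = {s : some successor in {n0, n5}} = {n0, n4}
A[~req U EX req]: least fixpoint, start Z0 = Sat(EX req) = {n0, n4}, add states in Sat(~req) with every successor in Z. Z1 = {n0, n2, n4}; Z2 = {n0, n1, n2, n4}; fixed.
Sat(A[~req U EX req]) = {n0, n1, n2, n4}
|Sat(A[~req U EX req])| = |{n0, n1, n2, n4}| = 4.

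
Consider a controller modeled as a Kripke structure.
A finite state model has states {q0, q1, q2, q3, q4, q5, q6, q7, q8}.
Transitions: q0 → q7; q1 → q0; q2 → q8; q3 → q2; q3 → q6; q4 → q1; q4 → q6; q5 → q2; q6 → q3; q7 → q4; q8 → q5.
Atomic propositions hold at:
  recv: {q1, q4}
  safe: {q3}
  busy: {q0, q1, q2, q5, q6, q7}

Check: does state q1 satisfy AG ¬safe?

Sat(¬safe) = {q0, q1, q2, q4, q5, q6, q7, q8}
AG ¬safe: greatest fixpoint, start Z0 = {q0, q1, q2, q4, q5, q6, q7, q8}, keep only states in Sat with every successor in Z. Z1 = {q0, q1, q2, q4, q5, q7, q8}; Z2 = {q0, q1, q2, q5, q7, q8}; Z3 = {q0, q1, q2, q5, q8}; Z4 = {q1, q2, q5, q8}; Z5 = {q2, q5, q8}; fixed.
Sat(AG ¬safe) = {q2, q5, q8}
q1 ∉ Sat(AG ¬safe) = {q2, q5, q8}, so the formula does not hold at q1.

No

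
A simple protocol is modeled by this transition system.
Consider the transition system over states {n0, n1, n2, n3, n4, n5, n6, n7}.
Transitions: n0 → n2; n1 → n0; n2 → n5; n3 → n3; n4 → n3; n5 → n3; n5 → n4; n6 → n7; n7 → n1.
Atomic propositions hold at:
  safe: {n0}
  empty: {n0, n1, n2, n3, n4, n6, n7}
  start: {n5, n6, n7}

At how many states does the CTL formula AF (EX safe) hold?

Sat(EX safe) = {s : some successor in {n0}} = {n1}
AF (EX safe): least fixpoint, start Z0 = {n1}, add states with every successor in Z. Z1 = {n1, n7}; Z2 = {n1, n6, n7}; fixed.
Sat(AF (EX safe)) = {n1, n6, n7}
|Sat(AF (EX safe))| = |{n1, n6, n7}| = 3.

3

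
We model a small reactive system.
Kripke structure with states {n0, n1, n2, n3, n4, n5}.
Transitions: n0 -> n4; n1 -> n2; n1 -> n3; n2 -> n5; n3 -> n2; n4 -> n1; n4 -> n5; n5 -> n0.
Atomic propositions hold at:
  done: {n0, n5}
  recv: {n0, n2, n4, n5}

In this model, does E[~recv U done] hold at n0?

Sat(~recv) = {n1, n3}
E[~recv U done]: least fixpoint, start Z0 = Sat(done) = {n0, n5}, add states in Sat(~recv) with some successor in Z. Already a fixed point.
Sat(E[~recv U done]) = {n0, n5}
n0 ∈ Sat(E[~recv U done]) = {n0, n5}, so the formula holds at n0.

Yes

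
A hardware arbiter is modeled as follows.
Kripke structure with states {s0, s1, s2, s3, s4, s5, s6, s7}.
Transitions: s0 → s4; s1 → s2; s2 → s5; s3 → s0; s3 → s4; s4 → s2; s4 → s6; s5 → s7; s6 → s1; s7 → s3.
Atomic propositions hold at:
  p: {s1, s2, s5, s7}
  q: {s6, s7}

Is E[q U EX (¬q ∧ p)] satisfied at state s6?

Sat(¬q) = {s0, s1, s2, s3, s4, s5}
Sat(¬q ∧ p) = {s1, s2, s5}
Sat(EX (¬q ∧ p)) = {s : some successor in {s1, s2, s5}} = {s1, s2, s4, s6}
E[q U EX (¬q ∧ p)]: least fixpoint, start Z0 = Sat(EX (¬q ∧ p)) = {s1, s2, s4, s6}, add states in Sat(q) with some successor in Z. Already a fixed point.
Sat(E[q U EX (¬q ∧ p)]) = {s1, s2, s4, s6}
s6 ∈ Sat(E[q U EX (¬q ∧ p)]) = {s1, s2, s4, s6}, so the formula holds at s6.

Yes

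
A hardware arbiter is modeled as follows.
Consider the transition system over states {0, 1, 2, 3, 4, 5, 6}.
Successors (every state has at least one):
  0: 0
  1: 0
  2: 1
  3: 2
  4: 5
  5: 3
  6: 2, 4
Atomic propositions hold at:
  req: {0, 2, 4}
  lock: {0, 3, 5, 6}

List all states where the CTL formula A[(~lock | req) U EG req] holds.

{0, 1, 2}

Sat(~lock) = {1, 2, 4}
Sat(~lock | req) = {0, 1, 2, 4}
EG req: greatest fixpoint, start Z0 = {0, 2, 4}, keep only states in Sat with some successor in Z. Z1 = {0}; fixed.
Sat(EG req) = {0}
A[(~lock | req) U EG req]: least fixpoint, start Z0 = Sat(EG req) = {0}, add states in Sat(~lock | req) with every successor in Z. Z1 = {0, 1}; Z2 = {0, 1, 2}; fixed.
Sat(A[(~lock | req) U EG req]) = {0, 1, 2}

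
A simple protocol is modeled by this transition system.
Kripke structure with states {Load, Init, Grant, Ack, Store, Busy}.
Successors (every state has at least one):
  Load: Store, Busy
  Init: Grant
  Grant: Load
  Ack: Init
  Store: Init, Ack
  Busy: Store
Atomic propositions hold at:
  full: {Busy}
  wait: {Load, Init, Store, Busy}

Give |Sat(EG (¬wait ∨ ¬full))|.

5

Sat(¬wait) = {Grant, Ack}
Sat(¬full) = {Load, Init, Grant, Ack, Store}
Sat(¬wait ∨ ¬full) = {Load, Init, Grant, Ack, Store}
EG (¬wait ∨ ¬full): greatest fixpoint, start Z0 = {Load, Init, Grant, Ack, Store}, keep only states in Sat with some successor in Z. Already a fixed point.
Sat(EG (¬wait ∨ ¬full)) = {Load, Init, Grant, Ack, Store}
|Sat(EG (¬wait ∨ ¬full))| = |{Load, Init, Grant, Ack, Store}| = 5.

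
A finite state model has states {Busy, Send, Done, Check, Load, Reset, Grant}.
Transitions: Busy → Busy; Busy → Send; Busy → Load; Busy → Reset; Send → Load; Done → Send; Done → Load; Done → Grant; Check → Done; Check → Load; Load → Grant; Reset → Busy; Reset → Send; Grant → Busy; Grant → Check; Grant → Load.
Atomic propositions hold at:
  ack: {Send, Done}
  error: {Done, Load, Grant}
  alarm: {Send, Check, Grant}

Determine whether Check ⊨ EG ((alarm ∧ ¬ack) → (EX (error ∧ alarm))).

Sat(¬ack) = {Busy, Check, Load, Reset, Grant}
Sat(alarm ∧ ¬ack) = {Check, Grant}
Sat(error ∧ alarm) = {Grant}
Sat(EX (error ∧ alarm)) = {s : some successor in {Grant}} = {Done, Load}
Sat((alarm ∧ ¬ack) → (EX (error ∧ alarm))) = {Busy, Send, Done, Load, Reset}
EG ((alarm ∧ ¬ack) → (EX (error ∧ alarm))): greatest fixpoint, start Z0 = {Busy, Send, Done, Load, Reset}, keep only states in Sat with some successor in Z. Z1 = {Busy, Send, Done, Reset}; Z2 = {Busy, Done, Reset}; Z3 = {Busy, Reset}; fixed.
Sat(EG ((alarm ∧ ¬ack) → (EX (error ∧ alarm)))) = {Busy, Reset}
Check ∉ Sat(EG ((alarm ∧ ¬ack) → (EX (error ∧ alarm)))) = {Busy, Reset}, so the formula does not hold at Check.

No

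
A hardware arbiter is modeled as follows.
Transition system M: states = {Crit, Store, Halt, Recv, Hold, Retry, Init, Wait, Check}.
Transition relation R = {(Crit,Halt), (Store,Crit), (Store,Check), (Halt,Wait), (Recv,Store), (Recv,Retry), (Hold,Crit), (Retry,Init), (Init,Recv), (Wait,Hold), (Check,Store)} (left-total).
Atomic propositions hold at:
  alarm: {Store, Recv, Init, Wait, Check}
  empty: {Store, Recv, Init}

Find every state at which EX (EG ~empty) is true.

Sat(~empty) = {Crit, Halt, Hold, Retry, Wait, Check}
EG ~empty: greatest fixpoint, start Z0 = {Crit, Halt, Hold, Retry, Wait, Check}, keep only states in Sat with some successor in Z. Z1 = {Crit, Halt, Hold, Wait}; fixed.
Sat(EG ~empty) = {Crit, Halt, Hold, Wait}
Sat(EX (EG ~empty)) = {s : some successor in {Crit, Halt, Hold, Wait}} = {Crit, Store, Halt, Hold, Wait}

{Crit, Store, Halt, Hold, Wait}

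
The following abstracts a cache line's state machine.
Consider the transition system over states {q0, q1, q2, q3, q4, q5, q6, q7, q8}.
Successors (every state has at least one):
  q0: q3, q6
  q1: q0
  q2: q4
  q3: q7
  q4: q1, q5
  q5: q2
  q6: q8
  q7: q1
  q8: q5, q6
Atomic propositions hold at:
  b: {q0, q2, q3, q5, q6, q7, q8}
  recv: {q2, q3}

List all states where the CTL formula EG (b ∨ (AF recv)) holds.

{q0, q6, q8}

AF recv: least fixpoint, start Z0 = {q2, q3}, add states with every successor in Z. Z1 = {q2, q3, q5}; fixed.
Sat(AF recv) = {q2, q3, q5}
Sat(b ∨ (AF recv)) = {q0, q2, q3, q5, q6, q7, q8}
EG (b ∨ (AF recv)): greatest fixpoint, start Z0 = {q0, q2, q3, q5, q6, q7, q8}, keep only states in Sat with some successor in Z. Z1 = {q0, q3, q5, q6, q8}; Z2 = {q0, q6, q8}; fixed.
Sat(EG (b ∨ (AF recv))) = {q0, q6, q8}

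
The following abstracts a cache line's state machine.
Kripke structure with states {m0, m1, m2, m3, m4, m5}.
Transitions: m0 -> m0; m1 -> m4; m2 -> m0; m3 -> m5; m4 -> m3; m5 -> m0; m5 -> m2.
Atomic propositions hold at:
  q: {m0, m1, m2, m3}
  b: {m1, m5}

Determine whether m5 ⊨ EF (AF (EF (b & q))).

No

Sat(b & q) = {m1}
EF (b & q): least fixpoint, start Z0 = {m1}, add states with some successor in Z. Already a fixed point.
Sat(EF (b & q)) = {m1}
AF (EF (b & q)): least fixpoint, start Z0 = {m1}, add states with every successor in Z. Already a fixed point.
Sat(AF (EF (b & q))) = {m1}
EF (AF (EF (b & q))): least fixpoint, start Z0 = {m1}, add states with some successor in Z. Already a fixed point.
Sat(EF (AF (EF (b & q)))) = {m1}
m5 ∉ Sat(EF (AF (EF (b & q)))) = {m1}, so the formula does not hold at m5.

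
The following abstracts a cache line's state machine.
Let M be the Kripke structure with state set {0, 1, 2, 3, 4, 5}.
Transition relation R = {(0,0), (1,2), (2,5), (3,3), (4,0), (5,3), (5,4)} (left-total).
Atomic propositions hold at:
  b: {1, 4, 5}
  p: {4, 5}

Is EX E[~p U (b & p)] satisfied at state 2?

Sat(~p) = {0, 1, 2, 3}
Sat(b & p) = {4, 5}
E[~p U (b & p)]: least fixpoint, start Z0 = Sat((b & p)) = {4, 5}, add states in Sat(~p) with some successor in Z. Z1 = {2, 4, 5}; Z2 = {1, 2, 4, 5}; fixed.
Sat(E[~p U (b & p)]) = {1, 2, 4, 5}
Sat(EX E[~p U (b & p)]) = {s : some successor in {1, 2, 4, 5}} = {1, 2, 5}
2 ∈ Sat(EX E[~p U (b & p)]) = {1, 2, 5}, so the formula holds at 2.

Yes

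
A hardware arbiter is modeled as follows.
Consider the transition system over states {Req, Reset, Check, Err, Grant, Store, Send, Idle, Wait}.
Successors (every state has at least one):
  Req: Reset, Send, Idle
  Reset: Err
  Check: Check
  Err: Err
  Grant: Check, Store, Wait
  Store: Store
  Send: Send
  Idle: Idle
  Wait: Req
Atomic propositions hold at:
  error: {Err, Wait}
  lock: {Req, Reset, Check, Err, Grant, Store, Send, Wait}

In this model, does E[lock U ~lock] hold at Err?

No

Sat(~lock) = {Idle}
E[lock U ~lock]: least fixpoint, start Z0 = Sat(~lock) = {Idle}, add states in Sat(lock) with some successor in Z. Z1 = {Req, Idle}; Z2 = {Req, Idle, Wait}; Z3 = {Req, Grant, Idle, Wait}; fixed.
Sat(E[lock U ~lock]) = {Req, Grant, Idle, Wait}
Err ∉ Sat(E[lock U ~lock]) = {Req, Grant, Idle, Wait}, so the formula does not hold at Err.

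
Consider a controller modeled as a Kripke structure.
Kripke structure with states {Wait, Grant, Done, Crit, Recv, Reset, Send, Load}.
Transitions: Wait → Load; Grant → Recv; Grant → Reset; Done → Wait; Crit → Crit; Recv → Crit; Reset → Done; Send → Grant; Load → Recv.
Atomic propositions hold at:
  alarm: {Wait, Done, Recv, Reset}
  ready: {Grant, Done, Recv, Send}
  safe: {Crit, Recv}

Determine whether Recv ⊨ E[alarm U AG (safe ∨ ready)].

Yes

Sat(safe ∨ ready) = {Grant, Done, Crit, Recv, Send}
AG (safe ∨ ready): greatest fixpoint, start Z0 = {Grant, Done, Crit, Recv, Send}, keep only states in Sat with every successor in Z. Z1 = {Crit, Recv, Send}; Z2 = {Crit, Recv}; fixed.
Sat(AG (safe ∨ ready)) = {Crit, Recv}
E[alarm U AG (safe ∨ ready)]: least fixpoint, start Z0 = Sat(AG (safe ∨ ready)) = {Crit, Recv}, add states in Sat(alarm) with some successor in Z. Already a fixed point.
Sat(E[alarm U AG (safe ∨ ready)]) = {Crit, Recv}
Recv ∈ Sat(E[alarm U AG (safe ∨ ready)]) = {Crit, Recv}, so the formula holds at Recv.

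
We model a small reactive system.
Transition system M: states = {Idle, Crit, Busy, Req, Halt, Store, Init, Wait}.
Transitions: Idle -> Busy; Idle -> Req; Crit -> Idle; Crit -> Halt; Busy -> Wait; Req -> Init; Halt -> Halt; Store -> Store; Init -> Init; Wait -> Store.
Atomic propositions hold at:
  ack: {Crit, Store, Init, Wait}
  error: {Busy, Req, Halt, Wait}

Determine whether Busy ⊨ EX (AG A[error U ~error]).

Yes

Sat(~error) = {Idle, Crit, Store, Init}
A[error U ~error]: least fixpoint, start Z0 = Sat(~error) = {Idle, Crit, Store, Init}, add states in Sat(error) with every successor in Z. Z1 = {Idle, Crit, Req, Store, Init, Wait}; Z2 = {Idle, Crit, Busy, Req, Store, Init, Wait}; fixed.
Sat(A[error U ~error]) = {Idle, Crit, Busy, Req, Store, Init, Wait}
AG A[error U ~error]: greatest fixpoint, start Z0 = {Idle, Crit, Busy, Req, Store, Init, Wait}, keep only states in Sat with every successor in Z. Z1 = {Idle, Busy, Req, Store, Init, Wait}; fixed.
Sat(AG A[error U ~error]) = {Idle, Busy, Req, Store, Init, Wait}
Sat(EX (AG A[error U ~error])) = {s : some successor in {Idle, Busy, Req, Store, Init, Wait}} = {Idle, Crit, Busy, Req, Store, Init, Wait}
Busy ∈ Sat(EX (AG A[error U ~error])) = {Idle, Crit, Busy, Req, Store, Init, Wait}, so the formula holds at Busy.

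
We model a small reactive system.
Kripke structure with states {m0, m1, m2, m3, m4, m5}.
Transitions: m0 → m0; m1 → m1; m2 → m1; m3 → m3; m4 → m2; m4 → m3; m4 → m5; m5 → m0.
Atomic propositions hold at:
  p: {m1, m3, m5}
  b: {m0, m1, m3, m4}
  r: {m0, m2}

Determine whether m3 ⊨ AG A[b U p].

A[b U p]: least fixpoint, start Z0 = Sat(p) = {m1, m3, m5}, add states in Sat(b) with every successor in Z. Already a fixed point.
Sat(A[b U p]) = {m1, m3, m5}
AG A[b U p]: greatest fixpoint, start Z0 = {m1, m3, m5}, keep only states in Sat with every successor in Z. Z1 = {m1, m3}; fixed.
Sat(AG A[b U p]) = {m1, m3}
m3 ∈ Sat(AG A[b U p]) = {m1, m3}, so the formula holds at m3.

Yes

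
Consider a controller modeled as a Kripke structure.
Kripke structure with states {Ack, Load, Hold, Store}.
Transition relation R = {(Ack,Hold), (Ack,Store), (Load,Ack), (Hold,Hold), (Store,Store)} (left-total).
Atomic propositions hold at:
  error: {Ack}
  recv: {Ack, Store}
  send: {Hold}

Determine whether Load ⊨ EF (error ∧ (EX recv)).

Sat(EX recv) = {s : some successor in {Ack, Store}} = {Ack, Load, Store}
Sat(error ∧ (EX recv)) = {Ack}
EF (error ∧ (EX recv)): least fixpoint, start Z0 = {Ack}, add states with some successor in Z. Z1 = {Ack, Load}; fixed.
Sat(EF (error ∧ (EX recv))) = {Ack, Load}
Load ∈ Sat(EF (error ∧ (EX recv))) = {Ack, Load}, so the formula holds at Load.

Yes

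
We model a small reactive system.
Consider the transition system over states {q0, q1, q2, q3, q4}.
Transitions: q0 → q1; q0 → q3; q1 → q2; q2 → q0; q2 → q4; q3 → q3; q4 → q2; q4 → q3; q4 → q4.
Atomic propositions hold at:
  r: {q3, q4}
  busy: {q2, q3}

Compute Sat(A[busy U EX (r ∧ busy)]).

Sat(r ∧ busy) = {q3}
Sat(EX (r ∧ busy)) = {s : some successor in {q3}} = {q0, q3, q4}
A[busy U EX (r ∧ busy)]: least fixpoint, start Z0 = Sat(EX (r ∧ busy)) = {q0, q3, q4}, add states in Sat(busy) with every successor in Z. Z1 = {q0, q2, q3, q4}; fixed.
Sat(A[busy U EX (r ∧ busy)]) = {q0, q2, q3, q4}

{q0, q2, q3, q4}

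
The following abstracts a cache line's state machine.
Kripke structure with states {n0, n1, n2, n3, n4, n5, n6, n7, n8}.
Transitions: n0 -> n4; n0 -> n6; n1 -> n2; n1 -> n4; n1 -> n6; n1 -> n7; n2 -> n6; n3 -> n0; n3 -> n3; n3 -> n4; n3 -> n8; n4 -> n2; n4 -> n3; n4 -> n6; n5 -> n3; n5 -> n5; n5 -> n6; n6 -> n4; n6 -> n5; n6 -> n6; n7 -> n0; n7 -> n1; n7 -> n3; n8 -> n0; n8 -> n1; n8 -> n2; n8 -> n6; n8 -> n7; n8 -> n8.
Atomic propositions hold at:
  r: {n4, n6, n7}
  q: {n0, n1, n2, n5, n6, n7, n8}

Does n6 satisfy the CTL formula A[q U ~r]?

No

Sat(~r) = {n0, n1, n2, n3, n5, n8}
A[q U ~r]: least fixpoint, start Z0 = Sat(~r) = {n0, n1, n2, n3, n5, n8}, add states in Sat(q) with every successor in Z. Z1 = {n0, n1, n2, n3, n5, n7, n8}; fixed.
Sat(A[q U ~r]) = {n0, n1, n2, n3, n5, n7, n8}
n6 ∉ Sat(A[q U ~r]) = {n0, n1, n2, n3, n5, n7, n8}, so the formula does not hold at n6.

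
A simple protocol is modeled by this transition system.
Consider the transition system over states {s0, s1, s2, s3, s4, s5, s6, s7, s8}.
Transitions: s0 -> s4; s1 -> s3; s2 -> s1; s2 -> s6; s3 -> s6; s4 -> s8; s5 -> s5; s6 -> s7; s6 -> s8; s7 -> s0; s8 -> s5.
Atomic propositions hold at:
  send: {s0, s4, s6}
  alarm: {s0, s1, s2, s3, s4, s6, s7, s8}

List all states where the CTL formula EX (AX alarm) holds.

Sat(AX alarm) = {s : every successor in {s0, s1, s2, s3, s4, s6, s7, s8}} = {s0, s1, s2, s3, s4, s6, s7}
Sat(EX (AX alarm)) = {s : some successor in {s0, s1, s2, s3, s4, s6, s7}} = {s0, s1, s2, s3, s6, s7}

{s0, s1, s2, s3, s6, s7}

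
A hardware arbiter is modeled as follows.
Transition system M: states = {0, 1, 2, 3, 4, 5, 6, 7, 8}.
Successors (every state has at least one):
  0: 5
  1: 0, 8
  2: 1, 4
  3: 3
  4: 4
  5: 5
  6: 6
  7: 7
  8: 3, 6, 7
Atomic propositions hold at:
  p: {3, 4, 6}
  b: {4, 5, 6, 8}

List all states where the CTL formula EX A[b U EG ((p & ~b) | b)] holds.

{0, 1, 2, 3, 4, 5, 6, 8}

Sat(~b) = {0, 1, 2, 3, 7}
Sat(p & ~b) = {3}
Sat((p & ~b) | b) = {3, 4, 5, 6, 8}
EG ((p & ~b) | b): greatest fixpoint, start Z0 = {3, 4, 5, 6, 8}, keep only states in Sat with some successor in Z. Already a fixed point.
Sat(EG ((p & ~b) | b)) = {3, 4, 5, 6, 8}
A[b U EG ((p & ~b) | b)]: least fixpoint, start Z0 = Sat(EG ((p & ~b) | b)) = {3, 4, 5, 6, 8}, add states in Sat(b) with every successor in Z. Already a fixed point.
Sat(A[b U EG ((p & ~b) | b)]) = {3, 4, 5, 6, 8}
Sat(EX A[b U EG ((p & ~b) | b)]) = {s : some successor in {3, 4, 5, 6, 8}} = {0, 1, 2, 3, 4, 5, 6, 8}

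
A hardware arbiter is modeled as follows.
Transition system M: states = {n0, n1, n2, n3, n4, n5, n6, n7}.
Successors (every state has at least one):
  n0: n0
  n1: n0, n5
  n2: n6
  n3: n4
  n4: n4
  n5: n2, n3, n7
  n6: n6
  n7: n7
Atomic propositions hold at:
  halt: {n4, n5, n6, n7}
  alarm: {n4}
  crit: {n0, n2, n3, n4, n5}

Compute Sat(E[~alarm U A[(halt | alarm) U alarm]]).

{n1, n3, n4, n5}

Sat(~alarm) = {n0, n1, n2, n3, n5, n6, n7}
Sat(halt | alarm) = {n4, n5, n6, n7}
A[(halt | alarm) U alarm]: least fixpoint, start Z0 = Sat(alarm) = {n4}, add states in Sat(halt | alarm) with every successor in Z. Already a fixed point.
Sat(A[(halt | alarm) U alarm]) = {n4}
E[~alarm U A[(halt | alarm) U alarm]]: least fixpoint, start Z0 = Sat(A[(halt | alarm) U alarm]) = {n4}, add states in Sat(~alarm) with some successor in Z. Z1 = {n3, n4}; Z2 = {n3, n4, n5}; Z3 = {n1, n3, n4, n5}; fixed.
Sat(E[~alarm U A[(halt | alarm) U alarm]]) = {n1, n3, n4, n5}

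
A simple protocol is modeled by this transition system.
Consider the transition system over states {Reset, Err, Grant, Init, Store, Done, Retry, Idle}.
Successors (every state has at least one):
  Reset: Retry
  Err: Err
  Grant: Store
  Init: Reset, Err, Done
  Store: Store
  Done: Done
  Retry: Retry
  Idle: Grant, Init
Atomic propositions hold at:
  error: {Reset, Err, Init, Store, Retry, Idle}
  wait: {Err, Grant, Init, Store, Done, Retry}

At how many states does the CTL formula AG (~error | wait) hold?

Sat(~error) = {Grant, Done}
Sat(~error | wait) = {Err, Grant, Init, Store, Done, Retry}
AG (~error | wait): greatest fixpoint, start Z0 = {Err, Grant, Init, Store, Done, Retry}, keep only states in Sat with every successor in Z. Z1 = {Err, Grant, Store, Done, Retry}; fixed.
Sat(AG (~error | wait)) = {Err, Grant, Store, Done, Retry}
|Sat(AG (~error | wait))| = |{Err, Grant, Store, Done, Retry}| = 5.

5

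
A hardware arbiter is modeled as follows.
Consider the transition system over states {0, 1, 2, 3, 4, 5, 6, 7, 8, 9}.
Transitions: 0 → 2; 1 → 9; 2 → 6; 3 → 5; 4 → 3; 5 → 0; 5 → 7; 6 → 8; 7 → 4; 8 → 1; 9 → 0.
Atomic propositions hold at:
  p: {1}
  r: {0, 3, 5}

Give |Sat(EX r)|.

Sat(EX r) = {s : some successor in {0, 3, 5}} = {3, 4, 5, 9}
|Sat(EX r)| = |{3, 4, 5, 9}| = 4.

4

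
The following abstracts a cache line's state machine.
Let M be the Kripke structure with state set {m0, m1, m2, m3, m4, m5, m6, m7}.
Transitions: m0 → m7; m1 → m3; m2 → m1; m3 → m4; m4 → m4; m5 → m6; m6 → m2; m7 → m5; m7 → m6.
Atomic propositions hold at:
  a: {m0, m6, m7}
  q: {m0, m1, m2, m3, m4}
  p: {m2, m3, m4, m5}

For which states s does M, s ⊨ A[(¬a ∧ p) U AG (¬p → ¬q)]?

Sat(¬a) = {m1, m2, m3, m4, m5}
Sat(¬a ∧ p) = {m2, m3, m4, m5}
Sat(¬p) = {m0, m1, m6, m7}
Sat(¬q) = {m5, m6, m7}
Sat(¬p → ¬q) = {m2, m3, m4, m5, m6, m7}
AG (¬p → ¬q): greatest fixpoint, start Z0 = {m2, m3, m4, m5, m6, m7}, keep only states in Sat with every successor in Z. Z1 = {m3, m4, m5, m6, m7}; Z2 = {m3, m4, m5, m7}; Z3 = {m3, m4}; fixed.
Sat(AG (¬p → ¬q)) = {m3, m4}
A[(¬a ∧ p) U AG (¬p → ¬q)]: least fixpoint, start Z0 = Sat(AG (¬p → ¬q)) = {m3, m4}, add states in Sat(¬a ∧ p) with every successor in Z. Already a fixed point.
Sat(A[(¬a ∧ p) U AG (¬p → ¬q)]) = {m3, m4}

{m3, m4}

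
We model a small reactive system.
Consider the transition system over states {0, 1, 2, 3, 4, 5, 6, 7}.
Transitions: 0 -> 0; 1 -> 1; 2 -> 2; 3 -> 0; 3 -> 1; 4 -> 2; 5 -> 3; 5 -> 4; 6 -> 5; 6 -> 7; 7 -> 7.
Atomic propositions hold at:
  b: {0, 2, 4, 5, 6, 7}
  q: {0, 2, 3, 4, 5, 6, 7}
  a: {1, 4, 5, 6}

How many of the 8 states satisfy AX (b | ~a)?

Sat(~a) = {0, 2, 3, 7}
Sat(b | ~a) = {0, 2, 3, 4, 5, 6, 7}
Sat(AX (b | ~a)) = {s : every successor in {0, 2, 3, 4, 5, 6, 7}} = {0, 2, 4, 5, 6, 7}
|Sat(AX (b | ~a))| = |{0, 2, 4, 5, 6, 7}| = 6.

6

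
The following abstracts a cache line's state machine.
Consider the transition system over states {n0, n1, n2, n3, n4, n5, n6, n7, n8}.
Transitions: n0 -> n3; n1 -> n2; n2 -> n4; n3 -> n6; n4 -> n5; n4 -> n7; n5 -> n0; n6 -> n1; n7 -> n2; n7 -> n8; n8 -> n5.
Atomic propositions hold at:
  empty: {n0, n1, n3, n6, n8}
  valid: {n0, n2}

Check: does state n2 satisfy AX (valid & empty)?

No

Sat(valid & empty) = {n0}
Sat(AX (valid & empty)) = {s : every successor in {n0}} = {n5}
n2 ∉ Sat(AX (valid & empty)) = {n5}, so the formula does not hold at n2.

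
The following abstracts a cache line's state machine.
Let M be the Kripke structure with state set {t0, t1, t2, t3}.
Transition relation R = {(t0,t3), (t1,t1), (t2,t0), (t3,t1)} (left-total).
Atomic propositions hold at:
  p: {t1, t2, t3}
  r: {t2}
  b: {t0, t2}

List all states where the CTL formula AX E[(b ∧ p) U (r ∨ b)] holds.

{t2}

Sat(b ∧ p) = {t2}
Sat(r ∨ b) = {t0, t2}
E[(b ∧ p) U (r ∨ b)]: least fixpoint, start Z0 = Sat((r ∨ b)) = {t0, t2}, add states in Sat(b ∧ p) with some successor in Z. Already a fixed point.
Sat(E[(b ∧ p) U (r ∨ b)]) = {t0, t2}
Sat(AX E[(b ∧ p) U (r ∨ b)]) = {s : every successor in {t0, t2}} = {t2}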